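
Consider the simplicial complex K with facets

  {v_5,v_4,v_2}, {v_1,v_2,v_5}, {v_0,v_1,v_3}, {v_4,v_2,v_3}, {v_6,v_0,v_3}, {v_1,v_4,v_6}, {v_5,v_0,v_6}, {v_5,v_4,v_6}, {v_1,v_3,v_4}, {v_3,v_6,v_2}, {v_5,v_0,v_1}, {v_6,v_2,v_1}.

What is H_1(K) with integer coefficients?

Order the vertices as v_0 < v_1 < v_2 < v_3 < v_4 < v_5 < v_6. Listing each simplex with vertices in this order, K has dimension 2 with simplices:

  0-simplices (7): [v_0], [v_1], [v_2], [v_3], [v_4], [v_5], [v_6]
  1-simplices (18): (18 of them)
  2-simplices (12): (12 of them)

Hence C_0 ≅ Z^7, C_1 ≅ Z^18, C_2 ≅ Z^12.

Boundary ∂_1: C_1 → C_0 maps an edge to its endpoints' difference, ∂[p,q] = q − p.
The 7×18 boundary matrix has rank 6 and Smith normal form diag(1,1,1,1,1,1).

Boundary ∂_2: C_2 → C_1 sends each 2-simplex [p,q,r] to [q,r] − [p,r] + [p,q]. For instance
  ∂[v_2,v_3,v_4] = [v_3,v_4] − [v_2,v_4] + [v_2,v_3],
  ∂[v_0,v_1,v_5] = [v_1,v_5] − [v_0,v_5] + [v_0,v_1].
The 18×12 boundary matrix has rank 12 and Smith normal form diag(1,1,1,1,1,1,1,1,1,1,1,2).

Reading off H_k = ker ∂_k / im ∂_{k+1}:

  H_1: rank ker ∂_1 − rank ∂_2 = (18 − 6) − 12 = 0, and ∂_2 has invariant factor 2 > 1, so H_1 = Z/2.

H_1 ≅ Z/2.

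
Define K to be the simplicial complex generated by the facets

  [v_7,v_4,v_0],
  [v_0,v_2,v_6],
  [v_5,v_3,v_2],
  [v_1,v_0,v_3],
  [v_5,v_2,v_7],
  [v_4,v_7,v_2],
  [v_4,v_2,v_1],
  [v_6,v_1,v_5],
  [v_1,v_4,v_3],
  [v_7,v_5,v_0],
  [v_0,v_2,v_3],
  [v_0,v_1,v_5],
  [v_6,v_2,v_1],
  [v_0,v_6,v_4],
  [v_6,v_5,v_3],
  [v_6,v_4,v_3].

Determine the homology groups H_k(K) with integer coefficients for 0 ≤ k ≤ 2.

H_0 = Z,  H_1 = Z^2,  H_2 = Z.

Take the total order v_0 < v_1 < v_2 < v_3 < v_4 < v_5 < v_6 < v_7 on the vertex set. Then K (dimension 2) consists of the simplices:

  0-simplices (8): [v_0], [v_1], [v_2], [v_3], [v_4], [v_5], [v_6], [v_7]
  1-simplices (24): (24 of them)
  2-simplices (16): (16 of them)

giving chain groups C_0 ≅ Z^8, C_1 ≅ Z^24, C_2 ≅ Z^16.

Boundary ∂_1: C_1 → C_0 is given by ∂[p,q] = [q] − [p]. For instance
  ∂[v_4,v_7] = [v_7] − [v_4].
As a 8×24 matrix over Z this has rank 7, with invariant factors (1,1,1,1,1,1,1).

Boundary ∂_2: C_2 → C_1 sends each 2-simplex [p,q,r] to [q,r] − [p,r] + [p,q]. For instance
  ∂[v_0,v_5,v_7] = [v_5,v_7] − [v_0,v_7] + [v_0,v_5],
  ∂[v_2,v_5,v_7] = [v_5,v_7] − [v_2,v_7] + [v_2,v_5].
The 24×16 boundary matrix has rank 15 and Smith normal form diag(1,1,1,1,1,1,1,1,1,1,1,1,1,1,1).

Now H_k = ker ∂_k / im ∂_{k+1}, so:

  H_0: rank C_0 − rank ∂_1 = 8 − 7 = 1, and the invariant factors of ∂_1 are all 1, so H_0 ≅ Z.
  H_1: rank ker ∂_1 − rank ∂_2 = (24 − 7) − 15 = 2, and the invariant factors of ∂_2 are all 1, so H_1 ≅ Z^2.
  H_2: rank ker ∂_2 − rank ∂_3 = (16 − 15) − 0 = 1, and there is no ∂_3, so H_2 ≅ Z.

As a check, the Euler characteristic is 8 − 24 + 16 = 0, which agrees with 1 − 2 + 1 = 0.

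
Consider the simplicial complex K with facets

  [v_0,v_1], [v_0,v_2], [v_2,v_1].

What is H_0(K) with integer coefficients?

H_0 ≅ Z.

Fix the vertex order v_0 < v_1 < v_2 and write every simplex with vertices in increasing order. Then dim K = 1 and the simplices of K are:

  0-simplices (3): [v_0], [v_1], [v_2]
  1-simplices (3): [v_0,v_1], [v_0,v_2], [v_1,v_2]

Hence C_0 ≅ Z^3, C_1 ≅ Z^3.

∂_1: C_1 → C_0 sends each edge [p,q] (with p < q) to q − p.
The 3×3 boundary matrix has rank 2 and Smith normal form diag(1,1).

From H_k ≅ ker(∂_k) / im(∂_{k+1}) we obtain:

  H_0: rank C_0 − rank ∂_1 = 3 − 2 = 1, and the invariant factors of ∂_1 are all 1, so H_0 = Z.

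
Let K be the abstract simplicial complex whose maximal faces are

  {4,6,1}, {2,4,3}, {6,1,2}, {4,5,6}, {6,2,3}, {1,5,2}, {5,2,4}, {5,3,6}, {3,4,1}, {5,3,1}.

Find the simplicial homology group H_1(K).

We work with the vertex ordering 1 < 2 < 3 < 4 < 5 < 6. The simplices of K, each written with vertices in increasing order, are:

  0-simplices (6): [1], [2], [3], [4], [5], [6]
  1-simplices (15): [1,2], [1,3], [1,4], [1,5], [1,6], [2,3], [2,4], [2,5], [2,6], [3,4], [3,5], [3,6], [4,5], [4,6], [5,6]
  2-simplices (10): [1,2,5], [1,2,6], [1,3,4], [1,3,5], [1,4,6], [2,3,4], [2,3,6], [2,4,5], [3,5,6], [4,5,6]

Hence C_0 ≅ Z^6, C_1 ≅ Z^15, C_2 ≅ Z^10.

∂_1: C_1 → C_0 sends each edge [p,q] (with p < q) to q − p.
The 6×15 boundary matrix has rank 5 and Smith normal form diag(1,1,1,1,1).

The boundary map ∂_2: C_2 → C_1 acts by ∂[p,q,r] = [q,r] − [p,r] + [p,q]. For instance
  ∂[1,2,6] = [2,6] − [1,6] + [1,2],
  ∂[1,4,6] = [4,6] − [1,6] + [1,4].
The resulting 15×10 matrix has rank 10, and its Smith normal form has invariant factors (1,1,1,1,1,1,1,1,1,2).

Reading off H_k = ker ∂_k / im ∂_{k+1}:

  H_1: rank ker ∂_1 − rank ∂_2 = (15 − 5) − 10 = 0, and ∂_2 has invariant factor 2 > 1, so H_1 = Z/2Z.

(K is a triangulation of the real projective plane RP^2.)

H_1 = Z/2Z.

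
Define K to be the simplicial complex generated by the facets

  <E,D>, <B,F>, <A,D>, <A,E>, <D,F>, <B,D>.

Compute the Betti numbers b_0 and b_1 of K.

b_0 = 1, b_1 = 2.

K has 5 vertices, 6 edges.
rank ∂_0 = 0, rank ∂_1 = 4 ⇒ b_0 = 5 − 0 − 4 = 1; all invariant factors of ∂_1 are 1 so no torsion. So H_0 = Z.
rank ∂_1 = 4, rank ∂_2 = 0 ⇒ b_1 = 6 − 4 − 0 = 2. So H_1 = Z^2.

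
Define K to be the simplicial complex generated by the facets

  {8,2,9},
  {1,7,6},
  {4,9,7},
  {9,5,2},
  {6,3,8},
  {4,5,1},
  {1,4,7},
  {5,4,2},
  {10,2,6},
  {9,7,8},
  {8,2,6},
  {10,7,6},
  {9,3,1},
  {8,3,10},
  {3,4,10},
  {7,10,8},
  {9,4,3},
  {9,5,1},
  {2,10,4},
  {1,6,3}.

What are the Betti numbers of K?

b_0 = 1, b_1 = 1, b_2 = 0.

Order the vertices as 1 < 2 < 3 < 4 < 5 < 6 < 7 < 8 < 9 < 10. Listing each simplex with vertices in this order, K has dimension 2 with simplices:

  0-simplices (10): [1], [2], [3], [4], [5], [6], [7], [8], [9], [10]
  1-simplices (30): (30 of them)
  2-simplices (20): (20 of them)

giving chain groups C_0 ≅ Z^10, C_1 ≅ Z^30, C_2 ≅ Z^20.

∂_1: C_1 → C_0 maps an edge to its endpoints' difference, ∂[p,q] = q − p. For instance
  ∂[6,7] = [7] − [6].
The resulting 10×30 matrix has rank 9, and its Smith normal form has invariant factors (1,1,1,1,1,1,1,1,1).

The boundary map ∂_2: C_2 → C_1 sends each 2-simplex [p,q,r] to [q,r] − [p,r] + [p,q]. For instance
  ∂[2,6,8] = [6,8] − [2,8] + [2,6],
  ∂[2,6,10] = [6,10] − [2,10] + [2,6].
As a 30×20 matrix over Z this has rank 20, with invariant factors (1,1,1,1,1,1,1,1,1,1,1,1,1,1,1,1,1,1,1,2).

Computing H_k = (kernel of ∂_k) / (image of ∂_{k+1}):

  H_0: rank C_0 − rank ∂_1 = 10 − 9 = 1, and the invariant factors of ∂_1 are all 1, so H_0 = Z.
  H_1: rank ker ∂_1 − rank ∂_2 = (30 − 9) − 20 = 1, and ∂_2 has invariant factor 2 > 1, so H_1 = Z ⊕ Z/2.
  H_2: rank ker ∂_2 − rank ∂_3 = (20 − 20) − 0 = 0, and there is no ∂_3, so H_2 = 0.

Hence the Betti numbers are b_0 = 1, b_1 = 1, b_2 = 0.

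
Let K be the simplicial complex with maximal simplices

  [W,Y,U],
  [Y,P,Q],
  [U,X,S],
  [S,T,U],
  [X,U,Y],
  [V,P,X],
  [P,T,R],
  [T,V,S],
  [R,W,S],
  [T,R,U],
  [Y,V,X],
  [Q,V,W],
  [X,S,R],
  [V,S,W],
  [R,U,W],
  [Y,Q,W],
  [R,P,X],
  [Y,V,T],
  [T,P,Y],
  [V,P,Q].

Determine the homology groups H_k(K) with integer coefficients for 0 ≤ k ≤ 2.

Fix the vertex order P < Q < R < S < T < U < V < W < X < Y and write every simplex with vertices in increasing order. Then dim K = 2 and the simplices of K are:

  0-simplices (10): P, Q, R, S, T, U, V, W, X, Y
  1-simplices (30): PQ, PR, PT, PV, PX, PY, QV, QW, QY, RS, RT, RU, RW, RX, ST, SU, SV, SW, SX, TU, TV, TY, UW, UX, UY, VW, VX, VY, WY, XY
  2-simplices (20): PQV, PQY, PRT, PRX, PTY, PVX, QVW, QWY, RSW, RSX, RTU, RUW, STU, STV, SUX, SVW, TVY, UWY, UXY, VXY

Hence C_0 ≅ Z^10, C_1 ≅ Z^30, C_2 ≅ Z^20.

∂_1: C_1 → C_0 sends each edge [p,q] (with p < q) to q − p. For instance
  ∂XY = Y − X.
As a 10×30 matrix over Z this has rank 9, with invariant factors (1,1,1,1,1,1,1,1,1).

Boundary ∂_2: C_2 → C_1 acts by ∂[p,q,r] = [q,r] − [p,r] + [p,q]. For instance
  ∂UXY = XY − UY + UX,
  ∂VXY = XY − VY + VX.
The resulting 30×20 matrix has rank 20, and its Smith normal form has invariant factors (1,1,1,1,1,1,1,1,1,1,1,1,1,1,1,1,1,1,1,2).

Now H_k = ker ∂_k / im ∂_{k+1}, so:

  H_0: rank C_0 − rank ∂_1 = 10 − 9 = 1, and the invariant factors of ∂_1 are all 1, so H_0 ≅ Z.
  H_1: rank ker ∂_1 − rank ∂_2 = (30 − 9) − 20 = 1, and ∂_2 has invariant factor 2 > 1, so H_1 ≅ Z ⊕ Z/2.
  H_2: rank ker ∂_2 − rank ∂_3 = (20 − 20) − 0 = 0, and there is no ∂_3, so H_2 ≅ 0.

As a check, the Euler characteristic is 10 − 30 + 20 = 0, which agrees with 1 − 1 + 0 = 0.

H_0 = Z,  H_1 = Z ⊕ Z/2,  H_2 = 0.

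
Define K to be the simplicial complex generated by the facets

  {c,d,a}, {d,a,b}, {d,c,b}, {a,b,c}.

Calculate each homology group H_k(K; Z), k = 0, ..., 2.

Fix the vertex order a < b < c < d and write every simplex with vertices in increasing order. Then dim K = 2 and the simplices of K are:

  0-simplices (4): a, b, c, d
  1-simplices (6): ab, ac, ad, bc, bd, cd
  2-simplices (4): abc, abd, acd, bcd

giving chain groups C_0 ≅ Z^4, C_1 ≅ Z^6, C_2 ≅ Z^4.

Boundary ∂_1: C_1 → C_0 sends each edge [p,q] (with p < q) to q − p.
The resulting 4×6 matrix has rank 3, and its Smith normal form has invariant factors (1,1,1).

∂_2: C_2 → C_1 sends each 2-simplex [p,q,r] to [q,r] − [p,r] + [p,q]. For instance
  ∂acd = cd − ad + ac,
  ∂abd = bd − ad + ab.
This gives a 6×4 integer matrix of rank 3; reducing to Smith normal form yields diagonal entries (1,1,1).

Computing H_k = (kernel of ∂_k) / (image of ∂_{k+1}):

  H_0: rank C_0 − rank ∂_1 = 4 − 3 = 1, and the invariant factors of ∂_1 are all 1, so H_0 ≅ Z.
  H_1: rank ker ∂_1 − rank ∂_2 = (6 − 3) − 3 = 0, and the invariant factors of ∂_2 are all 1, so H_1 ≅ 0.
  H_2: rank ker ∂_2 − rank ∂_3 = (4 − 3) − 0 = 1, and there is no ∂_3, so H_2 ≅ Z.

H_0 ≅ Z,  H_1 = 0,  H_2 ≅ Z.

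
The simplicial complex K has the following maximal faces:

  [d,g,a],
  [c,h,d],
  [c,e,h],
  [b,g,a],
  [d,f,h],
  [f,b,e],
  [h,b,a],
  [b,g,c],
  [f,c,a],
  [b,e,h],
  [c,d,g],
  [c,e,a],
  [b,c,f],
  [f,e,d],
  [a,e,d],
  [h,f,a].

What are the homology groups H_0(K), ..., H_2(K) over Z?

H_0 = Z,  H_1 = Z^2,  H_2 = Z.

K has 8 vertices, 24 edges, 16 triangles.
rank ∂_0 = 0, rank ∂_1 = 7 ⇒ b_0 = 8 − 0 − 7 = 1; all invariant factors of ∂_1 are 1 so no torsion. So H_0 ≅ Z.
rank ∂_1 = 7, rank ∂_2 = 15 ⇒ b_1 = 24 − 7 − 15 = 2; all invariant factors of ∂_2 are 1 so no torsion. So H_1 ≅ Z^2.
rank ∂_2 = 15, rank ∂_3 = 0 ⇒ b_2 = 16 − 15 − 0 = 1. So H_2 ≅ Z.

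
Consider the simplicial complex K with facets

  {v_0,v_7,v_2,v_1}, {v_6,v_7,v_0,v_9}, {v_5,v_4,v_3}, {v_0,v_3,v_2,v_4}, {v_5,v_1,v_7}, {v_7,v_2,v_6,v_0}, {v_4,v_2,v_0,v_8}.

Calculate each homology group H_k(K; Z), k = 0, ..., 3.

H_0 = Z,  H_1 = Z,  H_2 = 0,  H_3 = 0.

K has 10 vertices, 24 edges, 19 triangles, 5 3-simplices.
rank ∂_0 = 0, rank ∂_1 = 9 ⇒ b_0 = 10 − 0 − 9 = 1; all invariant factors of ∂_1 are 1 so no torsion. So H_0 = Z.
rank ∂_1 = 9, rank ∂_2 = 14 ⇒ b_1 = 24 − 9 − 14 = 1; all invariant factors of ∂_2 are 1 so no torsion. So H_1 = Z.
rank ∂_2 = 14, rank ∂_3 = 5 ⇒ b_2 = 19 − 14 − 5 = 0; all invariant factors of ∂_3 are 1 so no torsion. So H_2 = 0.
rank ∂_3 = 5, rank ∂_4 = 0 ⇒ b_3 = 5 − 5 − 0 = 0. So H_3 = 0.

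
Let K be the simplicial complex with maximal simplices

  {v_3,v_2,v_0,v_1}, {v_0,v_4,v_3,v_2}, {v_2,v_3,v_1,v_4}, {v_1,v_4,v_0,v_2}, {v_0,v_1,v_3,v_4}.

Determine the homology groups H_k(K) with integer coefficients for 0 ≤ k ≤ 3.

K has 5 vertices, 10 edges, 10 triangles, 5 3-simplices.
rank ∂_0 = 0, rank ∂_1 = 4 ⇒ b_0 = 5 − 0 − 4 = 1; all invariant factors of ∂_1 are 1 so no torsion. So H_0 ≅ Z.
rank ∂_1 = 4, rank ∂_2 = 6 ⇒ b_1 = 10 − 4 − 6 = 0; all invariant factors of ∂_2 are 1 so no torsion. So H_1 ≅ 0.
rank ∂_2 = 6, rank ∂_3 = 4 ⇒ b_2 = 10 − 6 − 4 = 0; all invariant factors of ∂_3 are 1 so no torsion. So H_2 ≅ 0.
rank ∂_3 = 4, rank ∂_4 = 0 ⇒ b_3 = 5 − 4 − 0 = 1. So H_3 ≅ Z.

H_0 = Z,  H_1 = 0,  H_2 = 0,  H_3 = Z.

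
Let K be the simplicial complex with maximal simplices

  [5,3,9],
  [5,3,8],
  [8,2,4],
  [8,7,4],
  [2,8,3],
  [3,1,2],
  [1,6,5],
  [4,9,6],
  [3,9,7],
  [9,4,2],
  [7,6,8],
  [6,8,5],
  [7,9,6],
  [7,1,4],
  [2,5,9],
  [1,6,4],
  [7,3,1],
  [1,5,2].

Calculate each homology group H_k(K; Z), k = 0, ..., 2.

Take the total order 1 < 2 < 3 < 4 < 5 < 6 < 7 < 8 < 9 on the vertex set. Then K (dimension 2) consists of the simplices:

  0-simplices (9): [1], [2], [3], [4], [5], [6], [7], [8], [9]
  1-simplices (27): (27 of them)
  2-simplices (18): [1,2,3], [1,2,5], [1,3,7], [1,4,6], [1,4,7], [1,5,6], [2,3,8], [2,4,8], [2,4,9], [2,5,9], [3,5,8], [3,5,9], [3,7,9], [4,6,9], [4,7,8], [5,6,8], [6,7,8], [6,7,9]

Hence C_0 ≅ Z^9, C_1 ≅ Z^27, C_2 ≅ Z^18.

The boundary map ∂_1: C_1 → C_0 is given by ∂[p,q] = [q] − [p].
The 9×27 boundary matrix has rank 8 and Smith normal form diag(1,1,1,1,1,1,1,1).

∂_2: C_2 → C_1 sends each 2-simplex [p,q,r] to [q,r] − [p,r] + [p,q]. For instance
  ∂[4,6,9] = [6,9] − [4,9] + [4,6],
  ∂[3,5,8] = [5,8] − [3,8] + [3,5].
The 27×18 boundary matrix has rank 18 and Smith normal form diag(1,1,1,1,1,1,1,1,1,1,1,1,1,1,1,1,1,2).

Now H_k = ker ∂_k / im ∂_{k+1}, so:

  H_0: rank C_0 − rank ∂_1 = 9 − 8 = 1, and the invariant factors of ∂_1 are all 1, so H_0 ≅ Z.
  H_1: rank ker ∂_1 − rank ∂_2 = (27 − 8) − 18 = 1, and ∂_2 has invariant factor 2 > 1, so H_1 ≅ Z ⊕ Z_2.
  H_2: rank ker ∂_2 − rank ∂_3 = (18 − 18) − 0 = 0, and there is no ∂_3, so H_2 ≅ 0.

(K is a triangulation of the Klein bottle.)

H_0 ≅ Z,  H_1 ≅ Z ⊕ Z_2,  H_2 = 0.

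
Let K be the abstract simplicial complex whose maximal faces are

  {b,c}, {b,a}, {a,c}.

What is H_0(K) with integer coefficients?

H_0 ≅ Z.

Order the vertices as a < b < c. Listing each simplex with vertices in this order, K has dimension 1 with simplices:

  0-simplices (3): a, b, c
  1-simplices (3): ab, ac, bc

giving chain groups C_0 ≅ Z^3, C_1 ≅ Z^3.

∂_1: C_1 → C_0 sends each edge [p,q] (with p < q) to q − p. For instance
  ∂bc = c − b.
The resulting 3×3 matrix has rank 2, and its Smith normal form has invariant factors (1,1).

Computing H_k = (kernel of ∂_k) / (image of ∂_{k+1}):

  H_0: rank C_0 − rank ∂_1 = 3 − 2 = 1, and the invariant factors of ∂_1 are all 1, so H_0 ≅ Z.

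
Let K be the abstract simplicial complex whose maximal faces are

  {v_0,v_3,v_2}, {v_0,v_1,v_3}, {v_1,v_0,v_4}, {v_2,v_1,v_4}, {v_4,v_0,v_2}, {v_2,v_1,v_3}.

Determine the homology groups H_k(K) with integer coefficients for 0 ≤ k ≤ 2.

H_0 ≅ Z,  H_1 = 0,  H_2 ≅ Z.

Take the total order v_0 < v_1 < v_2 < v_3 < v_4 on the vertex set. Then K (dimension 2) consists of the simplices:

  0-simplices (5): [v_0], [v_1], [v_2], [v_3], [v_4]
  1-simplices (9): [v_0,v_1], [v_0,v_2], [v_0,v_3], [v_0,v_4], [v_1,v_2], [v_1,v_3], [v_1,v_4], [v_2,v_3], [v_2,v_4]
  2-simplices (6): [v_0,v_1,v_3], [v_0,v_1,v_4], [v_0,v_2,v_3], [v_0,v_2,v_4], [v_1,v_2,v_3], [v_1,v_2,v_4]

Hence C_0 ≅ Z^5, C_1 ≅ Z^9, C_2 ≅ Z^6.

Boundary ∂_1: C_1 → C_0 maps an edge to its endpoints' difference, ∂[p,q] = q − p.
As a 5×9 matrix over Z this has rank 4, with invariant factors (1,1,1,1).

∂_2: C_2 → C_1 acts by ∂[p,q,r] = [q,r] − [p,r] + [p,q]. For instance
  ∂[v_1,v_2,v_4] = [v_2,v_4] − [v_1,v_4] + [v_1,v_2],
  ∂[v_1,v_2,v_3] = [v_2,v_3] − [v_1,v_3] + [v_1,v_2].
The 9×6 boundary matrix has rank 5 and Smith normal form diag(1,1,1,1,1).

From H_k ≅ ker(∂_k) / im(∂_{k+1}) we obtain:

  H_0: rank C_0 − rank ∂_1 = 5 − 4 = 1, and the invariant factors of ∂_1 are all 1, so H_0 ≅ Z.
  H_1: rank ker ∂_1 − rank ∂_2 = (9 − 4) − 5 = 0, and the invariant factors of ∂_2 are all 1, so H_1 ≅ 0.
  H_2: rank ker ∂_2 − rank ∂_3 = (6 − 5) − 0 = 1, and there is no ∂_3, so H_2 ≅ Z.

As a check, the Euler characteristic is 5 − 9 + 6 = 2, which agrees with 1 − 0 + 1 = 2.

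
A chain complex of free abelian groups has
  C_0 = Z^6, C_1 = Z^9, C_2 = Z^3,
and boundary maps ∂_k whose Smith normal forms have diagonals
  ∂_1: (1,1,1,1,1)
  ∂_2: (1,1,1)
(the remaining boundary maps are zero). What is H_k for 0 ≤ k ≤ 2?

H_0: b_0 = 6 − 0 − 5 = 1; torsion from ∂_1 factors > 1: none. So H_0 = Z.
H_1: b_1 = 9 − 5 − 3 = 1; torsion from ∂_2 factors > 1: none. So H_1 = Z.
H_2: b_2 = 3 − 3 − 0 = 0; torsion from ∂_3 factors > 1: none. So H_2 = 0.

H_0 = Z,  H_1 = Z,  H_2 = 0.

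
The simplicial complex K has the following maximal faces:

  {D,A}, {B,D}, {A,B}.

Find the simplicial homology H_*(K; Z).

We work with the vertex ordering A < B < D. The simplices of K, each written with vertices in increasing order, are:

  0-simplices (3): A, B, D
  1-simplices (3): AB, AD, BD

giving chain groups C_0 ≅ Z^3, C_1 ≅ Z^3.

The boundary map ∂_1: C_1 → C_0 sends each edge [p,q] (with p < q) to q − p.
The 3×3 boundary matrix has rank 2 and Smith normal form diag(1,1).

Computing H_k = (kernel of ∂_k) / (image of ∂_{k+1}):

  H_0: rank C_0 − rank ∂_1 = 3 − 2 = 1, and the invariant factors of ∂_1 are all 1, so H_0 ≅ Z.
  H_1: rank ker ∂_1 − rank ∂_2 = (3 − 2) − 0 = 1, and there is no ∂_2, so H_1 ≅ Z.

H_0 = Z,  H_1 = Z.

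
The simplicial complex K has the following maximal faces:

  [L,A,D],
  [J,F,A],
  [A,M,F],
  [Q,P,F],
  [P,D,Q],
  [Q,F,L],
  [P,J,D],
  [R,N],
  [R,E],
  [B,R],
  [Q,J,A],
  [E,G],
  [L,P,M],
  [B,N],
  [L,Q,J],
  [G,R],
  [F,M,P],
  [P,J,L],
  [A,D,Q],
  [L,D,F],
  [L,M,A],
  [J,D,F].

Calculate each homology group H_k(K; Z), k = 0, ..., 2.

H_0 = Z^2,  H_1 = Z^4,  H_2 = Z.

Fix the vertex order A < B < D < E < F < G < J < L < M < N < P < Q < R and write every simplex with vertices in increasing order. Then dim K = 2 and the simplices of K are:

  0-simplices (13): A, B, D, E, F, G, J, L, M, N, P, Q, R
  1-simplices (30): AD, AF, AJ, AL, AM, AQ, BN, BR, DF, DJ, DL, DP, DQ, EG, ER, FJ, FL, FM, FP, FQ, GR, JL, JP, JQ, LM, LP, LQ, MP, NR, PQ
  2-simplices (16): ADL, ADQ, AFJ, AFM, AJQ, ALM, DFJ, DFL, DJP, DPQ, FLQ, FMP, FPQ, JLP, JLQ, LMP

Hence C_0 ≅ Z^13, C_1 ≅ Z^30, C_2 ≅ Z^16.

Boundary ∂_1: C_1 → C_0 sends each edge [p,q] (with p < q) to q − p. For instance
  ∂JL = L − J.
This gives a 13×30 integer matrix of rank 11; reducing to Smith normal form yields diagonal entries (1,1,1,1,1,1,1,1,1,1,1).

∂_2: C_2 → C_1 sends each 2-simplex [p,q,r] to [q,r] − [p,r] + [p,q]. For instance
  ∂ADL = DL − AL + AD,
  ∂DFJ = FJ − DJ + DF.
This gives a 30×16 integer matrix of rank 15; reducing to Smith normal form yields diagonal entries (1,1,1,1,1,1,1,1,1,1,1,1,1,1,1).

Reading off H_k = ker ∂_k / im ∂_{k+1}:

  H_0: rank C_0 − rank ∂_1 = 13 − 11 = 2, and the invariant factors of ∂_1 are all 1, so H_0 = Z^2.
  H_1: rank ker ∂_1 − rank ∂_2 = (30 − 11) − 15 = 4, and the invariant factors of ∂_2 are all 1, so H_1 = Z^4.
  H_2: rank ker ∂_2 − rank ∂_3 = (16 − 15) − 0 = 1, and there is no ∂_3, so H_2 = Z.

As a check, the Euler characteristic is 13 − 30 + 16 = -1, which agrees with 2 − 4 + 1 = -1.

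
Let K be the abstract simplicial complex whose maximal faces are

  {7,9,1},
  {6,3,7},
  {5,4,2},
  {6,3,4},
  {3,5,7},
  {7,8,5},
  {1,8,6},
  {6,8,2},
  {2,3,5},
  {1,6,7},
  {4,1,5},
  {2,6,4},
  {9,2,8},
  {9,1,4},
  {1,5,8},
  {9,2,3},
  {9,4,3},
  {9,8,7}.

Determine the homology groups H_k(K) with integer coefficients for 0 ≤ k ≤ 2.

H_0 ≅ Z,  H_1 ≅ Z ⊕ Z/2,  H_2 = 0.

We work with the vertex ordering 1 < 2 < 3 < 4 < 5 < 6 < 7 < 8 < 9. The simplices of K, each written with vertices in increasing order, are:

  0-simplices (9): [1], [2], [3], [4], [5], [6], [7], [8], [9]
  1-simplices (27): (27 of them)
  2-simplices (18): [1,4,5], [1,4,9], [1,5,8], [1,6,7], [1,6,8], [1,7,9], [2,3,5], [2,3,9], [2,4,5], [2,4,6], [2,6,8], [2,8,9], [3,4,6], [3,4,9], [3,5,7], [3,6,7], [5,7,8], [7,8,9]

giving chain groups C_0 ≅ Z^9, C_1 ≅ Z^27, C_2 ≅ Z^18.

∂_1: C_1 → C_0 is given by ∂[p,q] = [q] − [p].
As a 9×27 matrix over Z this has rank 8, with invariant factors (1,1,1,1,1,1,1,1).

∂_2: C_2 → C_1 sends each 2-simplex [p,q,r] to [q,r] − [p,r] + [p,q]. For instance
  ∂[2,3,9] = [3,9] − [2,9] + [2,3],
  ∂[2,6,8] = [6,8] − [2,8] + [2,6].
The resulting 27×18 matrix has rank 18, and its Smith normal form has invariant factors (1,1,1,1,1,1,1,1,1,1,1,1,1,1,1,1,1,2).

From H_k ≅ ker(∂_k) / im(∂_{k+1}) we obtain:

  H_0: rank C_0 − rank ∂_1 = 9 − 8 = 1, and the invariant factors of ∂_1 are all 1, so H_0 ≅ Z.
  H_1: rank ker ∂_1 − rank ∂_2 = (27 − 8) − 18 = 1, and ∂_2 has invariant factor 2 > 1, so H_1 ≅ Z ⊕ Z/2.
  H_2: rank ker ∂_2 − rank ∂_3 = (18 − 18) − 0 = 0, and there is no ∂_3, so H_2 ≅ 0.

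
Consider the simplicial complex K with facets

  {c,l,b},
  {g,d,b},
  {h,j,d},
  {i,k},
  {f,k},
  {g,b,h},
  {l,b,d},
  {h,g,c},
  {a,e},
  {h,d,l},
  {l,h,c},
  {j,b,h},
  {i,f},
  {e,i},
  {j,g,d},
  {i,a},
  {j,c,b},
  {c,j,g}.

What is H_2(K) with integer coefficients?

H_2 ≅ 0.

We work with the vertex ordering a < b < c < d < e < f < g < h < i < j < k < l. The simplices of K, each written with vertices in increasing order, are:

  0-simplices (12): a, b, c, d, e, f, g, h, i, j, k, l
  1-simplices (24): ae, ai, bc, bd, bg, bh, bj, bl, cg, ch, cj, cl, dg, dh, dj, dl, ei, fi, fk, gh, gj, hj, hl, ik
  2-simplices (12): bcj, bcl, bdg, bdl, bgh, bhj, cgh, cgj, chl, dgj, dhj, dhl

Hence C_0 ≅ Z^12, C_1 ≅ Z^24, C_2 ≅ Z^12.

∂_1: C_1 → C_0 is given by ∂[p,q] = [q] − [p]. For instance
  ∂dj = j − d.
The resulting 12×24 matrix has rank 10, and its Smith normal form has invariant factors (1,1,1,1,1,1,1,1,1,1).

The boundary map ∂_2: C_2 → C_1 acts by ∂[p,q,r] = [q,r] − [p,r] + [p,q]. For instance
  ∂cgj = gj − cj + cg,
  ∂bcl = cl − bl + bc.
The resulting 24×12 matrix has rank 12, and its Smith normal form has invariant factors (1,1,1,1,1,1,1,1,1,1,1,2).

Computing H_k = (kernel of ∂_k) / (image of ∂_{k+1}):

  H_2: rank ker ∂_2 − rank ∂_3 = (12 − 12) − 0 = 0, and there is no ∂_3, so H_2 = 0.

(K is a triangulation of the disjoint union of the real projective plane RP^2 and a wedge of 2 circles.)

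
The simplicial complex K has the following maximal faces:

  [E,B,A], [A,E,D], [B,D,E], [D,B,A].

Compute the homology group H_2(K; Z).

H_2 = Z.

Order the vertices as A < B < D < E. Listing each simplex with vertices in this order, K has dimension 2 with simplices:

  0-simplices (4): A, B, D, E
  1-simplices (6): AB, AD, AE, BD, BE, DE
  2-simplices (4): ABD, ABE, ADE, BDE

Hence C_0 ≅ Z^4, C_1 ≅ Z^6, C_2 ≅ Z^4.

∂_1: C_1 → C_0 is given by ∂[p,q] = [q] − [p]. For instance
  ∂DE = E − D.
The resulting 4×6 matrix has rank 3, and its Smith normal form has invariant factors (1,1,1).

∂_2: C_2 → C_1 acts by ∂[p,q,r] = [q,r] − [p,r] + [p,q]. For instance
  ∂ABE = BE − AE + AB,
  ∂ADE = DE − AE + AD.
The resulting 6×4 matrix has rank 3, and its Smith normal form has invariant factors (1,1,1).

From H_k ≅ ker(∂_k) / im(∂_{k+1}) we obtain:

  H_2: rank ker ∂_2 − rank ∂_3 = (4 − 3) − 0 = 1, and there is no ∂_3, so H_2 = Z.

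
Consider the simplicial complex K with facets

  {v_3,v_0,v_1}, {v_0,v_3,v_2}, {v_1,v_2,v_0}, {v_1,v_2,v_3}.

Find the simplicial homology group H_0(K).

H_0 = Z.

We work with the vertex ordering v_0 < v_1 < v_2 < v_3. The simplices of K, each written with vertices in increasing order, are:

  0-simplices (4): [v_0], [v_1], [v_2], [v_3]
  1-simplices (6): [v_0,v_1], [v_0,v_2], [v_0,v_3], [v_1,v_2], [v_1,v_3], [v_2,v_3]
  2-simplices (4): [v_0,v_1,v_2], [v_0,v_1,v_3], [v_0,v_2,v_3], [v_1,v_2,v_3]

giving chain groups C_0 ≅ Z^4, C_1 ≅ Z^6, C_2 ≅ Z^4.

Boundary ∂_1: C_1 → C_0 sends each edge [p,q] (with p < q) to q − p. For instance
  ∂[v_0,v_2] = [v_2] − [v_0].
As a 4×6 matrix over Z this has rank 3, with invariant factors (1,1,1).

The boundary map ∂_2: C_2 → C_1 sends each 2-simplex [p,q,r] to [q,r] − [p,r] + [p,q]. For instance
  ∂[v_0,v_1,v_2] = [v_1,v_2] − [v_0,v_2] + [v_0,v_1],
  ∂[v_0,v_2,v_3] = [v_2,v_3] − [v_0,v_3] + [v_0,v_2].
The resulting 6×4 matrix has rank 3, and its Smith normal form has invariant factors (1,1,1).

From H_k ≅ ker(∂_k) / im(∂_{k+1}) we obtain:

  H_0: rank C_0 − rank ∂_1 = 4 − 3 = 1, and the invariant factors of ∂_1 are all 1, so H_0 ≅ Z.

(K is a triangulation of the 2-sphere S^2.)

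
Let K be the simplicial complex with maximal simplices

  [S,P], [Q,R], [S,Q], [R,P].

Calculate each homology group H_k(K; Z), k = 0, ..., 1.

H_0 ≅ Z,  H_1 ≅ Z.

We work with the vertex ordering P < Q < R < S. The simplices of K, each written with vertices in increasing order, are:

  0-simplices (4): P, Q, R, S
  1-simplices (4): PR, PS, QR, QS

Hence C_0 ≅ Z^4, C_1 ≅ Z^4.

∂_1: C_1 → C_0 maps an edge to its endpoints' difference, ∂[p,q] = q − p. For instance
  ∂PR = R − P.
As a 4×4 matrix over Z this has rank 3, with invariant factors (1,1,1).

Now H_k = ker ∂_k / im ∂_{k+1}, so:

  H_0: rank C_0 − rank ∂_1 = 4 − 3 = 1, and the invariant factors of ∂_1 are all 1, so H_0 ≅ Z.
  H_1: rank ker ∂_1 − rank ∂_2 = (4 − 3) − 0 = 1, and there is no ∂_2, so H_1 ≅ Z.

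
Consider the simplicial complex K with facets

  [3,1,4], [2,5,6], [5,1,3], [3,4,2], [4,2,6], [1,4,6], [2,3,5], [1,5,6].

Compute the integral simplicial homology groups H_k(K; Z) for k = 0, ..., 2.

We work with the vertex ordering 1 < 2 < 3 < 4 < 5 < 6. The simplices of K, each written with vertices in increasing order, are:

  0-simplices (6): [1], [2], [3], [4], [5], [6]
  1-simplices (12): [1,3], [1,4], [1,5], [1,6], [2,3], [2,4], [2,5], [2,6], [3,4], [3,5], [4,6], [5,6]
  2-simplices (8): [1,3,4], [1,3,5], [1,4,6], [1,5,6], [2,3,4], [2,3,5], [2,4,6], [2,5,6]

Hence C_0 ≅ Z^6, C_1 ≅ Z^12, C_2 ≅ Z^8.

∂_1: C_1 → C_0 maps an edge to its endpoints' difference, ∂[p,q] = q − p.
The resulting 6×12 matrix has rank 5, and its Smith normal form has invariant factors (1,1,1,1,1).

The boundary map ∂_2: C_2 → C_1 sends each 2-simplex [p,q,r] to [q,r] − [p,r] + [p,q]. For instance
  ∂[2,3,5] = [3,5] − [2,5] + [2,3],
  ∂[2,3,4] = [3,4] − [2,4] + [2,3].
The 12×8 boundary matrix has rank 7 and Smith normal form diag(1,1,1,1,1,1,1).

Computing H_k = (kernel of ∂_k) / (image of ∂_{k+1}):

  H_0: rank C_0 − rank ∂_1 = 6 − 5 = 1, and the invariant factors of ∂_1 are all 1, so H_0 ≅ Z.
  H_1: rank ker ∂_1 − rank ∂_2 = (12 − 5) − 7 = 0, and the invariant factors of ∂_2 are all 1, so H_1 ≅ 0.
  H_2: rank ker ∂_2 − rank ∂_3 = (8 − 7) − 0 = 1, and there is no ∂_3, so H_2 ≅ Z.

H_0 ≅ Z,  H_1 = 0,  H_2 ≅ Z.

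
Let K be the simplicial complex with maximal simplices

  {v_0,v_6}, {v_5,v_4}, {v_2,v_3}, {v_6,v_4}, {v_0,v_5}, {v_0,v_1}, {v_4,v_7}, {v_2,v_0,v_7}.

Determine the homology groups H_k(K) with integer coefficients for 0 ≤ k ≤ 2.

Order the vertices as v_0 < v_1 < v_2 < v_3 < v_4 < v_5 < v_6 < v_7. Listing each simplex with vertices in this order, K has dimension 2 with simplices:

  0-simplices (8): [v_0], [v_1], [v_2], [v_3], [v_4], [v_5], [v_6], [v_7]
  1-simplices (10): [v_0,v_1], [v_0,v_2], [v_0,v_5], [v_0,v_6], [v_0,v_7], [v_2,v_3], [v_2,v_7], [v_4,v_5], [v_4,v_6], [v_4,v_7]
  2-simplices (1): [v_0,v_2,v_7]

Hence C_0 ≅ Z^8, C_1 ≅ Z^10, C_2 ≅ Z^1.

∂_1: C_1 → C_0 maps an edge to its endpoints' difference, ∂[p,q] = q − p. For instance
  ∂[v_0,v_6] = [v_6] − [v_0].
The 8×10 boundary matrix has rank 7 and Smith normal form diag(1,1,1,1,1,1,1).

∂_2: C_2 → C_1 maps a triangle to the signed sum of its edges. For instance
  ∂[v_0,v_2,v_7] = [v_2,v_7] − [v_0,v_7] + [v_0,v_2].
The resulting 10×1 matrix has rank 1, and its Smith normal form has invariant factors (1).

Reading off H_k = ker ∂_k / im ∂_{k+1}:

  H_0: rank C_0 − rank ∂_1 = 8 − 7 = 1, and the invariant factors of ∂_1 are all 1, so H_0 = Z.
  H_1: rank ker ∂_1 − rank ∂_2 = (10 − 7) − 1 = 2, and the invariant factors of ∂_2 are all 1, so H_1 = Z^2.
  H_2: rank ker ∂_2 − rank ∂_3 = (1 − 1) − 0 = 0, and there is no ∂_3, so H_2 = 0.

As a check, the Euler characteristic is 8 − 10 + 1 = -1, which agrees with 1 − 2 + 0 = -1.

H_0 ≅ Z,  H_1 ≅ Z^2,  H_2 = 0.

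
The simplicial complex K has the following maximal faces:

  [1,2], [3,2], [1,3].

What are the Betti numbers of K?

Take the total order 1 < 2 < 3 on the vertex set. Then K (dimension 1) consists of the simplices:

  0-simplices (3): [1], [2], [3]
  1-simplices (3): [1,2], [1,3], [2,3]

Hence C_0 ≅ Z^3, C_1 ≅ Z^3.

The boundary map ∂_1: C_1 → C_0 maps an edge to its endpoints' difference, ∂[p,q] = q − p.
This gives a 3×3 integer matrix of rank 2; reducing to Smith normal form yields diagonal entries (1,1).

Now H_k = ker ∂_k / im ∂_{k+1}, so:

  H_0: rank C_0 − rank ∂_1 = 3 − 2 = 1, and the invariant factors of ∂_1 are all 1, so H_0 ≅ Z.
  H_1: rank ker ∂_1 − rank ∂_2 = (3 − 2) − 0 = 1, and there is no ∂_2, so H_1 ≅ Z.

Hence the Betti numbers are b_0 = 1, b_1 = 1.

b_0 = 1, b_1 = 1.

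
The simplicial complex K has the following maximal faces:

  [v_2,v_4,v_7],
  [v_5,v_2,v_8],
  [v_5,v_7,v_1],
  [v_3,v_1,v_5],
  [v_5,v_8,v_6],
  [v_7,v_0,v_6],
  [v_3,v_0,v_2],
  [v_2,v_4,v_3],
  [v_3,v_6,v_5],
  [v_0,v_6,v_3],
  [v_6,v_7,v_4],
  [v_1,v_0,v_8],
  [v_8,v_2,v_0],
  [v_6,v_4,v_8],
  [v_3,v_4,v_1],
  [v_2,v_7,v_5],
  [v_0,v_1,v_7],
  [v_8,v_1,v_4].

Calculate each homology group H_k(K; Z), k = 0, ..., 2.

Order the vertices as v_0 < v_1 < v_2 < v_3 < v_4 < v_5 < v_6 < v_7 < v_8. Listing each simplex with vertices in this order, K has dimension 2 with simplices:

  0-simplices (9): [v_0], [v_1], [v_2], [v_3], [v_4], [v_5], [v_6], [v_7], [v_8]
  1-simplices (27): (27 of them)
  2-simplices (18): (18 of them)

so the chain groups are C_0 ≅ Z^9, C_1 ≅ Z^27, C_2 ≅ Z^18.

The boundary map ∂_1: C_1 → C_0 maps an edge to its endpoints' difference, ∂[p,q] = q − p. For instance
  ∂[v_4,v_8] = [v_8] − [v_4].
The 9×27 boundary matrix has rank 8 and Smith normal form diag(1,1,1,1,1,1,1,1).

The boundary map ∂_2: C_2 → C_1 sends each 2-simplex [p,q,r] to [q,r] − [p,r] + [p,q]. For instance
  ∂[v_1,v_4,v_8] = [v_4,v_8] − [v_1,v_8] + [v_1,v_4],
  ∂[v_0,v_3,v_6] = [v_3,v_6] − [v_0,v_6] + [v_0,v_3].
The 27×18 boundary matrix has rank 17 and Smith normal form diag(1,1,1,1,1,1,1,1,1,1,1,1,1,1,1,1,1).

Reading off H_k = ker ∂_k / im ∂_{k+1}:

  H_0: rank C_0 − rank ∂_1 = 9 − 8 = 1, and the invariant factors of ∂_1 are all 1, so H_0 ≅ Z.
  H_1: rank ker ∂_1 − rank ∂_2 = (27 − 8) − 17 = 2, and the invariant factors of ∂_2 are all 1, so H_1 ≅ Z^2.
  H_2: rank ker ∂_2 − rank ∂_3 = (18 − 17) − 0 = 1, and there is no ∂_3, so H_2 ≅ Z.

H_0 = Z,  H_1 = Z^2,  H_2 = Z.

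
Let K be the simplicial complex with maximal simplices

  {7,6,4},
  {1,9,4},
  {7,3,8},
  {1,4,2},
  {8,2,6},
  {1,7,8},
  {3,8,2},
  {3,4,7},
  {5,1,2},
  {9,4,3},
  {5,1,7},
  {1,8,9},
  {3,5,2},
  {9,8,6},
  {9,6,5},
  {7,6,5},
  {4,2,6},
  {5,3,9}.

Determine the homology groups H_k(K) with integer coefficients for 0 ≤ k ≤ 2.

H_0 ≅ Z,  H_1 ≅ Z^2,  H_2 ≅ Z.

We work with the vertex ordering 1 < 2 < 3 < 4 < 5 < 6 < 7 < 8 < 9. The simplices of K, each written with vertices in increasing order, are:

  0-simplices (9): [1], [2], [3], [4], [5], [6], [7], [8], [9]
  1-simplices (27): (27 of them)
  2-simplices (18): [1,2,4], [1,2,5], [1,4,9], [1,5,7], [1,7,8], [1,8,9], [2,3,5], [2,3,8], [2,4,6], [2,6,8], [3,4,7], [3,4,9], [3,5,9], [3,7,8], [4,6,7], [5,6,7], [5,6,9], [6,8,9]

so the chain groups are C_0 ≅ Z^9, C_1 ≅ Z^27, C_2 ≅ Z^18.

The boundary map ∂_1: C_1 → C_0 is given by ∂[p,q] = [q] − [p]. For instance
  ∂[4,9] = [9] − [4].
The 9×27 boundary matrix has rank 8 and Smith normal form diag(1,1,1,1,1,1,1,1).

Boundary ∂_2: C_2 → C_1 acts by ∂[p,q,r] = [q,r] − [p,r] + [p,q]. For instance
  ∂[1,4,9] = [4,9] − [1,9] + [1,4],
  ∂[2,3,5] = [3,5] − [2,5] + [2,3].
This gives a 27×18 integer matrix of rank 17; reducing to Smith normal form yields diagonal entries (1,1,1,1,1,1,1,1,1,1,1,1,1,1,1,1,1).

Now H_k = ker ∂_k / im ∂_{k+1}, so:

  H_0: rank C_0 − rank ∂_1 = 9 − 8 = 1, and the invariant factors of ∂_1 are all 1, so H_0 ≅ Z.
  H_1: rank ker ∂_1 − rank ∂_2 = (27 − 8) − 17 = 2, and the invariant factors of ∂_2 are all 1, so H_1 ≅ Z^2.
  H_2: rank ker ∂_2 − rank ∂_3 = (18 − 17) − 0 = 1, and there is no ∂_3, so H_2 ≅ Z.

As a check, the Euler characteristic is 9 − 27 + 18 = 0, which agrees with 1 − 2 + 1 = 0.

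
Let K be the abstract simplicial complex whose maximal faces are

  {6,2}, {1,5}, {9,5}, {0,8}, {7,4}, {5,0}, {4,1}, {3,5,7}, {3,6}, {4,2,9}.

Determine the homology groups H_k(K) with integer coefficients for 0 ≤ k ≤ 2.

We work with the vertex ordering 0 < 1 < 2 < 3 < 4 < 5 < 6 < 7 < 8 < 9. The simplices of K, each written with vertices in increasing order, are:

  0-simplices (10): [0], [1], [2], [3], [4], [5], [6], [7], [8], [9]
  1-simplices (14): [0,5], [0,8], [1,4], [1,5], [2,4], [2,6], [2,9], [3,5], [3,6], [3,7], [4,7], [4,9], [5,7], [5,9]
  2-simplices (2): [2,4,9], [3,5,7]

so the chain groups are C_0 ≅ Z^10, C_1 ≅ Z^14, C_2 ≅ Z^2.

Boundary ∂_1: C_1 → C_0 sends each edge [p,q] (with p < q) to q − p. For instance
  ∂[2,4] = [4] − [2].
As a 10×14 matrix over Z this has rank 9, with invariant factors (1,1,1,1,1,1,1,1,1).

The boundary map ∂_2: C_2 → C_1 maps a triangle to the signed sum of its edges. For instance
  ∂[2,4,9] = [4,9] − [2,9] + [2,4],
  ∂[3,5,7] = [5,7] − [3,7] + [3,5].
This gives a 14×2 integer matrix of rank 2; reducing to Smith normal form yields diagonal entries (1,1).

Reading off H_k = ker ∂_k / im ∂_{k+1}:

  H_0: rank C_0 − rank ∂_1 = 10 − 9 = 1, and the invariant factors of ∂_1 are all 1, so H_0 = Z.
  H_1: rank ker ∂_1 − rank ∂_2 = (14 − 9) − 2 = 3, and the invariant factors of ∂_2 are all 1, so H_1 = Z^3.
  H_2: rank ker ∂_2 − rank ∂_3 = (2 − 2) − 0 = 0, and there is no ∂_3, so H_2 = 0.

H_0 ≅ Z,  H_1 ≅ Z^3,  H_2 = 0.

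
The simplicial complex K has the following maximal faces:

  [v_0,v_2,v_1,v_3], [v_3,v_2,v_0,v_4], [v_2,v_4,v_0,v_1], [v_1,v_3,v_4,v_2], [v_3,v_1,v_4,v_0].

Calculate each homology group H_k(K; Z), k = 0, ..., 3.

H_0 ≅ Z,  H_1 = 0,  H_2 = 0,  H_3 ≅ Z.

Fix the vertex order v_0 < v_1 < v_2 < v_3 < v_4 and write every simplex with vertices in increasing order. Then dim K = 3 and the simplices of K are:

  0-simplices (5): [v_0], [v_1], [v_2], [v_3], [v_4]
  1-simplices (10): [v_0,v_1], [v_0,v_2], [v_0,v_3], [v_0,v_4], [v_1,v_2], [v_1,v_3], [v_1,v_4], [v_2,v_3], [v_2,v_4], [v_3,v_4]
  2-simplices (10): [v_0,v_1,v_2], [v_0,v_1,v_3], [v_0,v_1,v_4], [v_0,v_2,v_3], [v_0,v_2,v_4], [v_0,v_3,v_4], [v_1,v_2,v_3], [v_1,v_2,v_4], [v_1,v_3,v_4], [v_2,v_3,v_4]
  3-simplices (5): [v_0,v_1,v_2,v_3], [v_0,v_1,v_2,v_4], [v_0,v_1,v_3,v_4], [v_0,v_2,v_3,v_4], [v_1,v_2,v_3,v_4]

so the chain groups are C_0 ≅ Z^5, C_1 ≅ Z^10, C_2 ≅ Z^10, C_3 ≅ Z^5.

The boundary map ∂_1: C_1 → C_0 maps an edge to its endpoints' difference, ∂[p,q] = q − p. For instance
  ∂[v_0,v_4] = [v_4] − [v_0].
The resulting 5×10 matrix has rank 4, and its Smith normal form has invariant factors (1,1,1,1).

The boundary map ∂_2: C_2 → C_1 sends each 2-simplex [p,q,r] to [q,r] − [p,r] + [p,q]. For instance
  ∂[v_1,v_2,v_4] = [v_2,v_4] − [v_1,v_4] + [v_1,v_2],
  ∂[v_0,v_2,v_4] = [v_2,v_4] − [v_0,v_4] + [v_0,v_2].
As a 10×10 matrix over Z this has rank 6, with invariant factors (1,1,1,1,1,1).

Boundary ∂_3: C_3 → C_2 sends each 3-simplex σ to the alternating sum Σ_i (−1)^i (σ with its i-th vertex removed). For instance
  ∂[v_0,v_1,v_3,v_4] = [v_1,v_3,v_4] − [v_0,v_3,v_4] + [v_0,v_1,v_4] − [v_0,v_1,v_3],
  ∂[v_0,v_2,v_3,v_4] = [v_2,v_3,v_4] − [v_0,v_3,v_4] + [v_0,v_2,v_4] − [v_0,v_2,v_3].
The resulting 10×5 matrix has rank 4, and its Smith normal form has invariant factors (1,1,1,1).

Now H_k = ker ∂_k / im ∂_{k+1}, so:

  H_0: rank C_0 − rank ∂_1 = 5 − 4 = 1, and the invariant factors of ∂_1 are all 1, so H_0 = Z.
  H_1: rank ker ∂_1 − rank ∂_2 = (10 − 4) − 6 = 0, and the invariant factors of ∂_2 are all 1, so H_1 = 0.
  H_2: rank ker ∂_2 − rank ∂_3 = (10 − 6) − 4 = 0, and the invariant factors of ∂_3 are all 1, so H_2 = 0.
  H_3: rank ker ∂_3 − rank ∂_4 = (5 − 4) − 0 = 1, and there is no ∂_4, so H_3 = Z.

As a check, the Euler characteristic is 5 − 10 + 10 − 5 = 0, which agrees with 1 − 0 + 0 − 1 = 0.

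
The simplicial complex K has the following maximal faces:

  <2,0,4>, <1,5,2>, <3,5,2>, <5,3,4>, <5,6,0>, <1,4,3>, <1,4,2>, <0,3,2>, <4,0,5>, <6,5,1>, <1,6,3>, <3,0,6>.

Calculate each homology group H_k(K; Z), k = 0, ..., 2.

H_0 ≅ Z,  H_1 ≅ Z/2Z,  H_2 = 0.

Order the vertices as 0 < 1 < 2 < 3 < 4 < 5 < 6. Listing each simplex with vertices in this order, K has dimension 2 with simplices:

  0-simplices (7): [0], [1], [2], [3], [4], [5], [6]
  1-simplices (18): [0,2], [0,3], [0,4], [0,5], [0,6], [1,2], [1,3], [1,4], [1,5], [1,6], [2,3], [2,4], [2,5], [3,4], [3,5], [3,6], [4,5], [5,6]
  2-simplices (12): [0,2,3], [0,2,4], [0,3,6], [0,4,5], [0,5,6], [1,2,4], [1,2,5], [1,3,4], [1,3,6], [1,5,6], [2,3,5], [3,4,5]

giving chain groups C_0 ≅ Z^7, C_1 ≅ Z^18, C_2 ≅ Z^12.

The boundary map ∂_1: C_1 → C_0 sends each edge [p,q] (with p < q) to q − p. For instance
  ∂[2,5] = [5] − [2].
The resulting 7×18 matrix has rank 6, and its Smith normal form has invariant factors (1,1,1,1,1,1).

∂_2: C_2 → C_1 sends each 2-simplex [p,q,r] to [q,r] − [p,r] + [p,q]. For instance
  ∂[1,2,5] = [2,5] − [1,5] + [1,2],
  ∂[1,3,4] = [3,4] − [1,4] + [1,3].
The resulting 18×12 matrix has rank 12, and its Smith normal form has invariant factors (1,1,1,1,1,1,1,1,1,1,1,2).

Now H_k = ker ∂_k / im ∂_{k+1}, so:

  H_0: rank C_0 − rank ∂_1 = 7 − 6 = 1, and the invariant factors of ∂_1 are all 1, so H_0 ≅ Z.
  H_1: rank ker ∂_1 − rank ∂_2 = (18 − 6) − 12 = 0, and ∂_2 has invariant factor 2 > 1, so H_1 ≅ Z/2Z.
  H_2: rank ker ∂_2 − rank ∂_3 = (12 − 12) − 0 = 0, and there is no ∂_3, so H_2 ≅ 0.

(K is a triangulation of the real projective plane RP^2.)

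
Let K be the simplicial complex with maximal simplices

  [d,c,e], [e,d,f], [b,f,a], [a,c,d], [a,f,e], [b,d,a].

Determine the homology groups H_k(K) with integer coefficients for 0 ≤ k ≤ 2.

We work with the vertex ordering a < b < c < d < e < f. The simplices of K, each written with vertices in increasing order, are:

  0-simplices (6): a, b, c, d, e, f
  1-simplices (12): ab, ac, ad, ae, af, bd, bf, cd, ce, de, df, ef
  2-simplices (6): abd, abf, acd, aef, cde, def

Hence C_0 ≅ Z^6, C_1 ≅ Z^12, C_2 ≅ Z^6.

∂_1: C_1 → C_0 maps an edge to its endpoints' difference, ∂[p,q] = q − p.
The 6×12 boundary matrix has rank 5 and Smith normal form diag(1,1,1,1,1).

Boundary ∂_2: C_2 → C_1 acts by ∂[p,q,r] = [q,r] − [p,r] + [p,q]. For instance
  ∂cde = de − ce + cd,
  ∂abf = bf − af + ab.
As a 12×6 matrix over Z this has rank 6, with invariant factors (1,1,1,1,1,1).

Now H_k = ker ∂_k / im ∂_{k+1}, so:

  H_0: rank C_0 − rank ∂_1 = 6 − 5 = 1, and the invariant factors of ∂_1 are all 1, so H_0 = Z.
  H_1: rank ker ∂_1 − rank ∂_2 = (12 − 5) − 6 = 1, and the invariant factors of ∂_2 are all 1, so H_1 = Z.
  H_2: rank ker ∂_2 − rank ∂_3 = (6 − 6) − 0 = 0, and there is no ∂_3, so H_2 = 0.

H_0 = Z,  H_1 = Z,  H_2 = 0.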